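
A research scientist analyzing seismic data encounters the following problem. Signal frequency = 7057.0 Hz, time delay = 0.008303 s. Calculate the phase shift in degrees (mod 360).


Phase shift from frequency and time delay:
phi = 360 * f * t_delay
    = 360 * 7057.0 * 0.008303
    = 21093.94 degrees
    mod 360 = 213.94 degrees

213.94 degrees


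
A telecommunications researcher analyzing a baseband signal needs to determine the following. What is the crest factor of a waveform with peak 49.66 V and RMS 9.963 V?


Crest factor is the ratio of peak to RMS:
CF = V_peak / V_rms
   = 49.66 / 9.963
   = 4.9844

4.9844


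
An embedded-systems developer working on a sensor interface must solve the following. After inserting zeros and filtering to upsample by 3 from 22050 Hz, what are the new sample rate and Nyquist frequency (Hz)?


Step 1 — output sample rate after interpolation by L:
fs_out = L * fs_in = 3 * 22050 = 66150 Hz

Step 2 — Nyquist frequency of the output stream:
f_Nyq = fs_out / 2 = 66150 / 2 = 33075.0 Hz

fs_out = 66150 Hz; f_Nyquist = 33075.0 Hz


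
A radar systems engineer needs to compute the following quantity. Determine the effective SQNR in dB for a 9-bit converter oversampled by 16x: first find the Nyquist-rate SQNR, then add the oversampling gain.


Step 1 — baseline SQNR at Nyquist:
SQNR_base = 6.02*N + 1.76
          = 6.02*9 + 1.76
          = 55.94 dB

Step 2 — oversampling processing gain:
G = 10*log10(OSR) = 10*log10(16) = 12.04 dB

Step 3 — total:
SQNR_total = 55.94 + 12.04 = 67.98 dB

Base SQNR = 55.94 dB; oversampled SQNR = 67.98 dB


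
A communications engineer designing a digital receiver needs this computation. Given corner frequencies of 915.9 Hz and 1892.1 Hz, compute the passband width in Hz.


Bandwidth is the difference of -3dB frequencies:
BW = f_high - f_low
   = 1892.1 - 915.9
   = 976.2 Hz

976.2 Hz


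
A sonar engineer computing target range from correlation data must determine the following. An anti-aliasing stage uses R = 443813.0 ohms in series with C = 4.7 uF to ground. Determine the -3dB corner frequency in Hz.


Cutoff frequency of a first-order RC filter:
fc = 1 / (2 * pi * R * C)
C = 4.7 uF = 4.7e-06 F
fc = 1 / (2 * pi * 443813.0 * 4.7e-06)
   = 1 / 13.106228807456
   = 0.0763 Hz

0.0763 Hz


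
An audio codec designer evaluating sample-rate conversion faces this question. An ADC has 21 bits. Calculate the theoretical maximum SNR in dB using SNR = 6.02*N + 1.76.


Theoretical SNR for a full-scale sinusoid:
SNR = 6.02 * N + 1.76
    = 6.02 * 21 + 1.76
    = 126.42 + 1.76
    = 128.18 dB

128.18 dB


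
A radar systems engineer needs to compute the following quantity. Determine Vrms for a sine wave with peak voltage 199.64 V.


RMS voltage for a sinusoidal waveform:
V_rms = V_peak / sqrt(2)
      = 199.64 / 1.414214
      = 141.167 V

141.167 V


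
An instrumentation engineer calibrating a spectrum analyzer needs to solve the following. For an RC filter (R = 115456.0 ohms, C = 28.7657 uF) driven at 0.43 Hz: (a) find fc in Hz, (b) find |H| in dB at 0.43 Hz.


Step 1 — cutoff frequency:
fc = 1 / (2*pi*R*C)
C = 28.7657 uF = 2.87657e-05 F
fc = 1 / (2*pi*115456.0*2.87657e-05)
   = 0.0479213 Hz

Step 2 — magnitude at f = 0.43 Hz:
|H(f)| = 1 / sqrt(1 + (f/fc)^2)
f/fc = 0.43 / 0.0479213 = 8.973045
|H| = 1 / sqrt(1 + 80.515537) = 0.1107592
|H|_dB = 20*log10(0.1107592) = -19.11 dB

fc = 0.0479213 Hz; |H(0.43 Hz)| = -19.11 dB


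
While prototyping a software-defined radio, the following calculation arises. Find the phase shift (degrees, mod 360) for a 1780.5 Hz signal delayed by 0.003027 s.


Phase shift from frequency and time delay:
phi = 360 * f * t_delay
    = 360 * 1780.5 * 0.003027
    = 1940.25 degrees
    mod 360 = 140.25 degrees

140.25 degrees


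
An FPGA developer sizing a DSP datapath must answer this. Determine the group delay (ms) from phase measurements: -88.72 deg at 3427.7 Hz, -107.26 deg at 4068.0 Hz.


Group delay from phase difference:
tau = -d(phi)/d(omega)
d(phi) = -18.54 deg = -0.323584 rad
d(omega) = 2*pi*(4068.0 - 3427.7) = 4023.1236 rad/s
tau = -(-0.323584) / 4023.1236
    = 0.0804 ms

0.0804 ms


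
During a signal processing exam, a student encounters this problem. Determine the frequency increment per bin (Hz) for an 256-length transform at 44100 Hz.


DFT frequency resolution:
df = fs / N
   = 44100 / 256
   = 172.2656 Hz

172.2656 Hz


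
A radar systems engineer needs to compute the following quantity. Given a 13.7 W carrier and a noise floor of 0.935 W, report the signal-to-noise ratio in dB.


SNR in decibels:
SNR = 10 * log10(Ps / Pn)
    = 10 * log10(13.7 / 0.935)
    = 10 * log10(14.6524)
    = 10 * 1.1659
    = 11.66 dB

11.66 dB


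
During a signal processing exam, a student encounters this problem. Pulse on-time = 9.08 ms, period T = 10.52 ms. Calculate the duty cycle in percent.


Duty cycle as a percentage:
DC = (t_on / T) * 100
   = (9.08 / 10.52) * 100
   = 0.863118 * 100
   = 86.31 %

86.31 %


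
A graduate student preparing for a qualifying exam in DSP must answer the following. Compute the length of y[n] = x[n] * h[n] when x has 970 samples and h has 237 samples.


Linear convolution output length:
L = N + M - 1
  = 970 + 237 - 1
  = 1206 samples

1206


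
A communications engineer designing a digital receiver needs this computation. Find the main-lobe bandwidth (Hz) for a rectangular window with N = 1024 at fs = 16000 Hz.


Main lobe width for a rectangular window:
Width = 2 * fs / N
      = 2 * 16000 / 1024
      = 32000 / 1024
      = 31.25 Hz

31.25 Hz


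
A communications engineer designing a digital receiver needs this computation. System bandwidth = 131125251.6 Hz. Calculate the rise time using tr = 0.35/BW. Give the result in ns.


Rise time from bandwidth relationship:
tr = 0.35 / BW
   = 0.35 / 131125251.6
   = 2.669203649e-09 s
   = 2.6692 ns

2.6692 ns


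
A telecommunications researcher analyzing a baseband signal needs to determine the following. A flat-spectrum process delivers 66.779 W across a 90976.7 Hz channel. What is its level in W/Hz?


Power spectral density:
PSD = P / BW
    = 66.779 / 90976.7
    = 0.00073402 W/Hz

0.00073402 W/Hz


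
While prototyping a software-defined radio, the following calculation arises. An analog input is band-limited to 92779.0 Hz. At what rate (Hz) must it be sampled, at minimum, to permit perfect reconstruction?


The Nyquist rate is twice the maximum frequency component.
fs_min = 2 * fmax
      = 2 * 92779.0
      = 185558.0 Hz

185558.0


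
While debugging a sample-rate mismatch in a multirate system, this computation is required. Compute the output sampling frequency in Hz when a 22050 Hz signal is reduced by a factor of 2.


Decimation reduces the sample rate:
fs_out = fs_in / M
       = 22050 / 2
       = 11025.0 Hz

11025.0 Hz


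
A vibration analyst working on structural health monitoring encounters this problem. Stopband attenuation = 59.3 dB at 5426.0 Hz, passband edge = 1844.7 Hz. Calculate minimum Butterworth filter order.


Butterworth filter order formula:
n = log10(10^(A/10) - 1) / (2 * log10(f_stop/f_pass))
10^(59.3/10) - 1 = 851137.0382
f_stop/f_pass = 5426.0 / 1844.7 = 2.9414
n = 6.328 -> ceil = 7

7


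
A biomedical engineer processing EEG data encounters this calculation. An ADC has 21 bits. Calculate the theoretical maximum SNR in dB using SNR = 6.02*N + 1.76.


Theoretical SNR for a full-scale sinusoid:
SNR = 6.02 * N + 1.76
    = 6.02 * 21 + 1.76
    = 126.42 + 1.76
    = 128.18 dB

128.18 dB


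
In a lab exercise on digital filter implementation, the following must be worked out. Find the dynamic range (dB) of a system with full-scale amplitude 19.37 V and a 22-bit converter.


Dynamic range from full-scale to LSB:
V_min = V_max / 2^bits = 19.37 / 2^22
DR = 20 * log10(V_max / V_min)
   = 20 * log10(2^22)
   = 20 * 22 * log10(2)
   = 132.45 dB

132.45 dB


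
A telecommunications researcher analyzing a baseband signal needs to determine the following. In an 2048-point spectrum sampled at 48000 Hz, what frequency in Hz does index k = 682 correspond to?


Frequency of DFT bin k:
f_k = k * fs / N
    = 682 * 48000 / 2048
    = 32736000 / 2048
    = 15984.375 Hz

15984.375 Hz


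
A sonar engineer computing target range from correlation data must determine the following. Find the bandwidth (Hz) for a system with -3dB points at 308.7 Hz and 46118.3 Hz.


Bandwidth is the difference of -3dB frequencies:
BW = f_high - f_low
   = 46118.3 - 308.7
   = 45809.6 Hz

45809.6 Hz


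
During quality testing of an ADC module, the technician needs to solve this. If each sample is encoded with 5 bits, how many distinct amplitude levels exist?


Number of quantization levels = 2^N
= 2^5
= 32

32


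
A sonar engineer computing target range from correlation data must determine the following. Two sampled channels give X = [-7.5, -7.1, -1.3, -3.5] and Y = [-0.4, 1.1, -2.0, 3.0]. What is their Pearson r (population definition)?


Pearson correlation coefficient (population):
r = cov(X,Y) / (std(X) * std(Y))
Mean X = -4.85, Mean Y = 0.425
Cov(X,Y) = -1.11625
Std(X) = 2.574393, Std(Y) = 1.847126
r = -0.2347

-0.2347


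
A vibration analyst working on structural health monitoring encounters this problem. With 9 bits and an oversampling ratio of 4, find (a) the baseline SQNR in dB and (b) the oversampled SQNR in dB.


Step 1 — baseline SQNR at Nyquist:
SQNR_base = 6.02*N + 1.76
          = 6.02*9 + 1.76
          = 55.94 dB

Step 2 — oversampling processing gain:
G = 10*log10(OSR) = 10*log10(4) = 6.02 dB

Step 3 — total:
SQNR_total = 55.94 + 6.02 = 61.96 dB

Base SQNR = 55.94 dB; oversampled SQNR = 61.96 dB


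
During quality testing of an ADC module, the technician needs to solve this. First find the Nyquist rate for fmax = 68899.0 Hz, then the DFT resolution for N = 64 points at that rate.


Step 1 — Nyquist sampling rate:
fs = 2 * fmax = 2 * 68899.0 = 137798.0 Hz

Step 2 — DFT bin spacing:
df = fs / N = 137798.0 / 64 = 2153.0938 Hz

2153.0938 Hz


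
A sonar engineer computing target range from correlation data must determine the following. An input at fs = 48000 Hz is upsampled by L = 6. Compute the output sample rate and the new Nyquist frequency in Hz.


Step 1 — output sample rate after interpolation by L:
fs_out = L * fs_in = 6 * 48000 = 288000 Hz

Step 2 — Nyquist frequency of the output stream:
f_Nyq = fs_out / 2 = 288000 / 2 = 144000.0 Hz

fs_out = 288000 Hz; f_Nyquist = 144000.0 Hz


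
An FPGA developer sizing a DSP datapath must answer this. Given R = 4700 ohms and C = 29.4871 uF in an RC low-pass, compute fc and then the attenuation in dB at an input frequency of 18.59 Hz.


Step 1 — cutoff frequency:
fc = 1 / (2*pi*R*C)
C = 29.4871 uF = 2.94871e-05 F
fc = 1 / (2*pi*4700*2.94871e-05)
   = 1.14839 Hz

Step 2 — magnitude at f = 18.59 Hz:
|H(f)| = 1 / sqrt(1 + (f/fc)^2)
f/fc = 18.59 / 1.14839 = 16.18788
|H| = 1 / sqrt(1 + 262.047459) = 0.0616571
|H|_dB = 20*log10(0.0616571) = -24.2 dB

fc = 1.14839 Hz; |H(18.59 Hz)| = -24.2 dB


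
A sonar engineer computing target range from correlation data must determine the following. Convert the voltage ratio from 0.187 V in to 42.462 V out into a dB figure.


Voltage gain in dB:
G = 20 * log10(Vout / Vin)
  = 20 * log10(42.462 / 0.187)
  = 20 * log10(227.069519)
  = 20 * 2.356159
  = 47.12 dB

47.12 dB


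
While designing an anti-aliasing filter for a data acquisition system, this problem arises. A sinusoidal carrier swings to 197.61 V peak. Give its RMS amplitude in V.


RMS voltage for a sinusoidal waveform:
V_rms = V_peak / sqrt(2)
      = 197.61 / 1.414214
      = 139.731 V

139.731 V


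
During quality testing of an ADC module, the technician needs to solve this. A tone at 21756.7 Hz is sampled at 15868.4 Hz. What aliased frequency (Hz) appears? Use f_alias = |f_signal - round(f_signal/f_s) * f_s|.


Compute the nearest integer multiple of fs to the signal:
n = round(21756.7 / 15868.4) = 1
f_alias = |21756.7 - 1 * 15868.4|
        = |21756.7 - 15868.4|
        = 5888.3 Hz

5888.3


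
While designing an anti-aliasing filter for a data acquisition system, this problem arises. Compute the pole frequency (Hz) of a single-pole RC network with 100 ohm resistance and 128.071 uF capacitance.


Cutoff frequency of a first-order RC filter:
fc = 1 / (2 * pi * R * C)
C = 128.071 uF = 0.000128071 F
fc = 1 / (2 * pi * 100 * 0.000128071)
   = 1 / 0.08046938254758
   = 12.427087 Hz

12.427087 Hz


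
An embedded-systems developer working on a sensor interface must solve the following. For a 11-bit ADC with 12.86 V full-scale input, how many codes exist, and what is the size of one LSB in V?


Step 1 — number of quantization levels:
L = 2^N = 2^11 = 2048

Step 2 — LSB step size:
delta = Vfs / L
      = 12.86 / 2048
      = 0.0062793 V

Levels = 2048; step size = 0.0062793 V


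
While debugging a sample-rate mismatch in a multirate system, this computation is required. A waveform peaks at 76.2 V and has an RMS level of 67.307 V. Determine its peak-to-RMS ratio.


Crest factor is the ratio of peak to RMS:
CF = V_peak / V_rms
   = 76.2 / 67.307
   = 1.1321

1.1321


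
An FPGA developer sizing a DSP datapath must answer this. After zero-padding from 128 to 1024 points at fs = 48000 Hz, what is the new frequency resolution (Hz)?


Frequency resolution after zero-padding:
N_padded = 128 * 8 = 1024
df = fs / N_padded
   = 48000 / 1024
   = 46.875 Hz

46.875 Hz


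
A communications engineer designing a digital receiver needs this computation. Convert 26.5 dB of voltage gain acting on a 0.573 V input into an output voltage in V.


Output voltage from dB gain:
V_out = V_in * 10^(gain_dB / 20)
      = 0.573 * 10^(26.5 / 20)
      = 0.573 * 21.13489
      = 12.1103 V

12.1103 V


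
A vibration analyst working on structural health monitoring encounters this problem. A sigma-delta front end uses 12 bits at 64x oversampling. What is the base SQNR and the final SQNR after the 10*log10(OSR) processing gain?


Step 1 — baseline SQNR at Nyquist:
SQNR_base = 6.02*N + 1.76
          = 6.02*12 + 1.76
          = 74.0 dB

Step 2 — oversampling processing gain:
G = 10*log10(OSR) = 10*log10(64) = 18.06 dB

Step 3 — total:
SQNR_total = 74.0 + 18.06 = 92.06 dB

Base SQNR = 74.0 dB; oversampled SQNR = 92.06 dB


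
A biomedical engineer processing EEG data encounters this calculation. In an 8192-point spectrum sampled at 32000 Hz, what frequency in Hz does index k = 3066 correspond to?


Frequency of DFT bin k:
f_k = k * fs / N
    = 3066 * 32000 / 8192
    = 98112000 / 8192
    = 11976.562 Hz

11976.562 Hz


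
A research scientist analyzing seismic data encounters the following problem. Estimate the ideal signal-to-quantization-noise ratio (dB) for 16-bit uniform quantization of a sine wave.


Theoretical SNR for a full-scale sinusoid:
SNR = 6.02 * N + 1.76
    = 6.02 * 16 + 1.76
    = 96.32 + 1.76
    = 98.08 dB

98.08 dB


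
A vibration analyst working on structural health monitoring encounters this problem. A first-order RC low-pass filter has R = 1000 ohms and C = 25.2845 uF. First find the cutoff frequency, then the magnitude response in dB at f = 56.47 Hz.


Step 1 — cutoff frequency:
fc = 1 / (2*pi*R*C)
C = 25.2845 uF = 2.52845e-05 F
fc = 1 / (2*pi*1000*2.52845e-05)
   = 6.29457 Hz

Step 2 — magnitude at f = 56.47 Hz:
|H(f)| = 1 / sqrt(1 + (f/fc)^2)
f/fc = 56.47 / 6.29457 = 8.971224
|H| = 1 / sqrt(1 + 80.48286) = 0.1107814
|H|_dB = 20*log10(0.1107814) = -19.11 dB

fc = 6.29457 Hz; |H(56.47 Hz)| = -19.11 dB


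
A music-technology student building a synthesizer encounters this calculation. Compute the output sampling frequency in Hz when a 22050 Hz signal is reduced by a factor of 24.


Decimation reduces the sample rate:
fs_out = fs_in / M
       = 22050 / 24
       = 918.75 Hz

918.75 Hz


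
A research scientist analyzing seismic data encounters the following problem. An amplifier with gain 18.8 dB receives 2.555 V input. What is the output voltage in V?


Output voltage from dB gain:
V_out = V_in * 10^(gain_dB / 20)
      = 2.555 * 10^(18.8 / 20)
      = 2.555 * 8.709636
      = 22.2531 V

22.2531 V


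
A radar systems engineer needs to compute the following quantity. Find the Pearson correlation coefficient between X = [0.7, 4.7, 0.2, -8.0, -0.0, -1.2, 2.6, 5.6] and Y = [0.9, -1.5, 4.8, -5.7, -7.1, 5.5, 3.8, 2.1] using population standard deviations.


Pearson correlation coefficient (population):
r = cov(X,Y) / (std(X) * std(Y))
Mean X = 0.575, Mean Y = 0.35
Cov(X,Y) = 6.69625
Std(X) = 3.929615, Std(Y) = 4.431704
r = 0.3845

0.3845


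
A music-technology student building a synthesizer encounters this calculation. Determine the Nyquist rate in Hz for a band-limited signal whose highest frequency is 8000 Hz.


The Nyquist rate is twice the maximum frequency component.
fs_min = 2 * fmax
      = 2 * 8000
      = 16000 Hz

16000


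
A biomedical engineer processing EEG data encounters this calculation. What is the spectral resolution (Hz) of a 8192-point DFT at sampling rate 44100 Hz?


DFT frequency resolution:
df = fs / N
   = 44100 / 8192
   = 5.3833 Hz

5.3833 Hz


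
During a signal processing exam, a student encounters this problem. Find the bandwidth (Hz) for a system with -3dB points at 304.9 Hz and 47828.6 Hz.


Bandwidth is the difference of -3dB frequencies:
BW = f_high - f_low
   = 47828.6 - 304.9
   = 47523.7 Hz

47523.7 Hz


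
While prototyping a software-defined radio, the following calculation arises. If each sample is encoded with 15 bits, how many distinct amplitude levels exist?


Number of quantization levels = 2^N
= 2^15
= 32768

32768


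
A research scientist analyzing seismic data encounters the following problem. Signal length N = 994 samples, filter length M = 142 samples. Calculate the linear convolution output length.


Linear convolution output length:
L = N + M - 1
  = 994 + 142 - 1
  = 1135 samples

1135


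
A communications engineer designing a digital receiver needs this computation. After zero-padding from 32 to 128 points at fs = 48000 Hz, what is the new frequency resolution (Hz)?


Frequency resolution after zero-padding:
N_padded = 32 * 4 = 128
df = fs / N_padded
   = 48000 / 128
   = 375.0 Hz

375.0 Hz


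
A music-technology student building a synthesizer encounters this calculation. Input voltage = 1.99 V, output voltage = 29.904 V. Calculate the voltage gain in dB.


Voltage gain in dB:
G = 20 * log10(Vout / Vin)
  = 20 * log10(29.904 / 1.99)
  = 20 * log10(15.027136)
  = 20 * 1.176876
  = 23.54 dB

23.54 dB


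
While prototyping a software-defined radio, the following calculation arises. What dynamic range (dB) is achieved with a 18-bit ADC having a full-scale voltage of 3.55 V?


Dynamic range from full-scale to LSB:
V_min = V_max / 2^bits = 3.55 / 2^18
DR = 20 * log10(V_max / V_min)
   = 20 * log10(2^18)
   = 20 * 18 * log10(2)
   = 108.37 dB

108.37 dB


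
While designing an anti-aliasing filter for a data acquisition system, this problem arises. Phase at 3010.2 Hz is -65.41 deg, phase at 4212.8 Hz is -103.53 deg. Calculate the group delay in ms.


Group delay from phase difference:
tau = -d(phi)/d(omega)
d(phi) = -38.12 deg = -0.66532 rad
d(omega) = 2*pi*(4212.8 - 3010.2) = 7556.1587 rad/s
tau = -(-0.66532) / 7556.1587
    = 0.088 ms

0.088 ms


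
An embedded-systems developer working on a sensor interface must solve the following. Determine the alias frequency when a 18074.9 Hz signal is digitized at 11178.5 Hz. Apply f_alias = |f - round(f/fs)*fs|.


Compute the nearest integer multiple of fs to the signal:
n = round(18074.9 / 11178.5) = 2
f_alias = |18074.9 - 2 * 11178.5|
        = |18074.9 - 22357.0|
        = 4282.1 Hz

4282.1


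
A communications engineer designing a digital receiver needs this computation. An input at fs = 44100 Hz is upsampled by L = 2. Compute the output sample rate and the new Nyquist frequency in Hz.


Step 1 — output sample rate after interpolation by L:
fs_out = L * fs_in = 2 * 44100 = 88200 Hz

Step 2 — Nyquist frequency of the output stream:
f_Nyq = fs_out / 2 = 88200 / 2 = 44100.0 Hz

fs_out = 88200 Hz; f_Nyquist = 44100.0 Hz


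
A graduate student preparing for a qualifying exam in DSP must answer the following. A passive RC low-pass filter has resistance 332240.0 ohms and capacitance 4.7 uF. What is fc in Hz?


Cutoff frequency of a first-order RC filter:
fc = 1 / (2 * pi * R * C)
C = 4.7 uF = 4.7e-06 F
fc = 1 / (2 * pi * 332240.0 * 4.7e-06)
   = 1 / 9.8113697863495
   = 0.101923 Hz

0.101923 Hz


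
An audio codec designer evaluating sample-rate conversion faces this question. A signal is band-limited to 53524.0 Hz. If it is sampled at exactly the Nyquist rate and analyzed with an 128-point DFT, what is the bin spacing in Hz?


Step 1 — Nyquist sampling rate:
fs = 2 * fmax = 2 * 53524.0 = 107048.0 Hz

Step 2 — DFT bin spacing:
df = fs / N = 107048.0 / 128 = 836.3125 Hz

836.3125 Hz


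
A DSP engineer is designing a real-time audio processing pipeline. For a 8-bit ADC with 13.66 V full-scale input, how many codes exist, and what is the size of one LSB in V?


Step 1 — number of quantization levels:
L = 2^N = 2^8 = 256

Step 2 — LSB step size:
delta = Vfs / L
      = 13.66 / 256
      = 0.05335938 V

Levels = 256; step size = 0.05335938 V


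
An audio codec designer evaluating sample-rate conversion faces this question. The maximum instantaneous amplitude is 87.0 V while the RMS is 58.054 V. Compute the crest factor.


Crest factor is the ratio of peak to RMS:
CF = V_peak / V_rms
   = 87.0 / 58.054
   = 1.4986

1.4986


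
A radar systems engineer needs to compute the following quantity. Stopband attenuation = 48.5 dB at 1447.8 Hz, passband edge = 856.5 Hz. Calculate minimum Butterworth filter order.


Butterworth filter order formula:
n = log10(10^(A/10) - 1) / (2 * log10(f_stop/f_pass))
10^(48.5/10) - 1 = 70793.5784
f_stop/f_pass = 1447.8 / 856.5 = 1.6904
n = 10.6368 -> ceil = 11

11


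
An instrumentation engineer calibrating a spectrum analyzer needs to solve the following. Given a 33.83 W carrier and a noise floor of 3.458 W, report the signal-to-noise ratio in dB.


SNR in decibels:
SNR = 10 * log10(Ps / Pn)
    = 10 * log10(33.83 / 3.458)
    = 10 * log10(9.7831)
    = 10 * 0.9905
    = 9.9 dB

9.9 dB


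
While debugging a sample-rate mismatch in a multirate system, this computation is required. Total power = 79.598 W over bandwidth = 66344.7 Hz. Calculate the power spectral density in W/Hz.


Power spectral density:
PSD = P / BW
    = 79.598 / 66344.7
    = 0.00119976 W/Hz

0.00119976 W/Hz


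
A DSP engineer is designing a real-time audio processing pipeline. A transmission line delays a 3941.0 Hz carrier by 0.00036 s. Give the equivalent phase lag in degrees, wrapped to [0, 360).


Phase shift from frequency and time delay:
phi = 360 * f * t_delay
    = 360 * 3941.0 * 0.00036
    = 510.75 degrees
    mod 360 = 150.75 degrees

150.75 degrees


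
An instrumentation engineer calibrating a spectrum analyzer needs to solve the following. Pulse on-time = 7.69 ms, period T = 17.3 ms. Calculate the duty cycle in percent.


Duty cycle as a percentage:
DC = (t_on / T) * 100
   = (7.69 / 17.3) * 100
   = 0.444509 * 100
   = 44.45 %

44.45 %


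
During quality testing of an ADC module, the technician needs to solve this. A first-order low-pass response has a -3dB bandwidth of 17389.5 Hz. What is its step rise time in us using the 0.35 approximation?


Rise time from bandwidth relationship:
tr = 0.35 / BW
   = 0.35 / 17389.5
   = 2.012708819e-05 s
   = 20.1271 us

20.1271 us


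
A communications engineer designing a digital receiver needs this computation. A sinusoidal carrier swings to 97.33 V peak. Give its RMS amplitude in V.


RMS voltage for a sinusoidal waveform:
V_rms = V_peak / sqrt(2)
      = 97.33 / 1.414214
      = 68.823 V

68.823 V


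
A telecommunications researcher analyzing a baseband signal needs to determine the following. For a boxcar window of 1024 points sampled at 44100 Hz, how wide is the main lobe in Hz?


Main lobe width for a rectangular window:
Width = 2 * fs / N
      = 2 * 44100 / 1024
      = 88200 / 1024
      = 86.133 Hz

86.133 Hz


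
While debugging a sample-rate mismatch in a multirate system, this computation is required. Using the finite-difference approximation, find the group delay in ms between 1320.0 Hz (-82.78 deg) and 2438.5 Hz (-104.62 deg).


Group delay from phase difference:
tau = -d(phi)/d(omega)
d(phi) = -21.84 deg = -0.38118 rad
d(omega) = 2*pi*(2438.5 - 1320.0) = 7027.7428 rad/s
tau = -(-0.38118) / 7027.7428
    = 0.0542 ms

0.0542 ms


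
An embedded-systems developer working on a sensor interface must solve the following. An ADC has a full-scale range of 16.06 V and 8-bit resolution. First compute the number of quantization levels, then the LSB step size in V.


Step 1 — number of quantization levels:
L = 2^N = 2^8 = 256

Step 2 — LSB step size:
delta = Vfs / L
      = 16.06 / 256
      = 0.06273437 V

Levels = 256; step size = 0.06273437 V


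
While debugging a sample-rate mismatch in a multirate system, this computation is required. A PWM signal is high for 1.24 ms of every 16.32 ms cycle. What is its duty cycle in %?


Duty cycle as a percentage:
DC = (t_on / T) * 100
   = (1.24 / 16.32) * 100
   = 0.07598 * 100
   = 7.6 %

7.6 %


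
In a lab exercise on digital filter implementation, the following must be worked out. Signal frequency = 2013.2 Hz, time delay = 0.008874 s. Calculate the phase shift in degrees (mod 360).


Phase shift from frequency and time delay:
phi = 360 * f * t_delay
    = 360 * 2013.2 * 0.008874
    = 6431.45 degrees
    mod 360 = 311.45 degrees

311.45 degrees


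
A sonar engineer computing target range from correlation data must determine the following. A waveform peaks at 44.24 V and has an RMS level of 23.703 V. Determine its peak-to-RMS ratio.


Crest factor is the ratio of peak to RMS:
CF = V_peak / V_rms
   = 44.24 / 23.703
   = 1.8664

1.8664


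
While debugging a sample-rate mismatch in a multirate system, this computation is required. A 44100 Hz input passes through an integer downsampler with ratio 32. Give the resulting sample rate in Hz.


Decimation reduces the sample rate:
fs_out = fs_in / M
       = 44100 / 32
       = 1378.125 Hz

1378.125 Hz


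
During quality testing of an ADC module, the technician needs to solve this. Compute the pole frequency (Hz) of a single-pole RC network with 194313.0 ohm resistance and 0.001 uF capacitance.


Cutoff frequency of a first-order RC filter:
fc = 1 / (2 * pi * R * C)
C = 0.001 uF = 1e-09 F
fc = 1 / (2 * pi * 194313.0 * 1e-09)
   = 1 / 0.001220904586594
   = 819.064824 Hz

819.064824 Hz


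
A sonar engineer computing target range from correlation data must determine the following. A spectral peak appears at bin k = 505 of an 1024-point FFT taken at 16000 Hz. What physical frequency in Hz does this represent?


Frequency of DFT bin k:
f_k = k * fs / N
    = 505 * 16000 / 1024
    = 8080000 / 1024
    = 7890.625 Hz

7890.625 Hz


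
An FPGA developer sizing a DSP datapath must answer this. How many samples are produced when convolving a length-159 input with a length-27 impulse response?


Linear convolution output length:
L = N + M - 1
  = 159 + 27 - 1
  = 185 samples

185


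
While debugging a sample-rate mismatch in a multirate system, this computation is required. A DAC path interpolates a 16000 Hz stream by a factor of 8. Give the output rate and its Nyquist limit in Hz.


Step 1 — output sample rate after interpolation by L:
fs_out = L * fs_in = 8 * 16000 = 128000 Hz

Step 2 — Nyquist frequency of the output stream:
f_Nyq = fs_out / 2 = 128000 / 2 = 64000.0 Hz

fs_out = 128000 Hz; f_Nyquist = 64000.0 Hz


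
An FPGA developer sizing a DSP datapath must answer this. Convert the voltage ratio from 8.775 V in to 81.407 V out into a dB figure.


Voltage gain in dB:
G = 20 * log10(Vout / Vin)
  = 20 * log10(81.407 / 8.775)
  = 20 * log10(9.277151)
  = 20 * 0.967415
  = 19.35 dB

19.35 dB


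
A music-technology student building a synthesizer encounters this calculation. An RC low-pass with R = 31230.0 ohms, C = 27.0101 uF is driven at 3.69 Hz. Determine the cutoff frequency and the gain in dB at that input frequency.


Step 1 — cutoff frequency:
fc = 1 / (2*pi*R*C)
C = 27.0101 uF = 2.70101e-05 F
fc = 1 / (2*pi*31230.0*2.70101e-05)
   = 0.188678 Hz

Step 2 — magnitude at f = 3.69 Hz:
|H(f)| = 1 / sqrt(1 + (f/fc)^2)
f/fc = 3.69 / 0.188678 = 19.557129
|H| = 1 / sqrt(1 + 382.481295) = 0.0510655
|H|_dB = 20*log10(0.0510655) = -25.84 dB

fc = 0.188678 Hz; |H(3.69 Hz)| = -25.84 dB


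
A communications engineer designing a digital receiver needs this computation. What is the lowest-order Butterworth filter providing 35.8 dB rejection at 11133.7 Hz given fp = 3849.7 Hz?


Butterworth filter order formula:
n = log10(10^(A/10) - 1) / (2 * log10(f_stop/f_pass))
10^(35.8/10) - 1 = 3800.894
f_stop/f_pass = 11133.7 / 3849.7 = 2.8921
n = 3.8809 -> ceil = 4

4


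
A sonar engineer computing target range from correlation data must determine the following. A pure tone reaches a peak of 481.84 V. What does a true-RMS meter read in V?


RMS voltage for a sinusoidal waveform:
V_rms = V_peak / sqrt(2)
      = 481.84 / 1.414214
      = 340.712 V

340.712 V


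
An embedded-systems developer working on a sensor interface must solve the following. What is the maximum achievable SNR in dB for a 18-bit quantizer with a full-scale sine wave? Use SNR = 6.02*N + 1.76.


Theoretical SNR for a full-scale sinusoid:
SNR = 6.02 * N + 1.76
    = 6.02 * 18 + 1.76
    = 108.36 + 1.76
    = 110.12 dB

110.12 dB


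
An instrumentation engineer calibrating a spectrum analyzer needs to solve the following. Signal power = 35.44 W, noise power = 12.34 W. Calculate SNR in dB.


SNR in decibels:
SNR = 10 * log10(Ps / Pn)
    = 10 * log10(35.44 / 12.34)
    = 10 * log10(2.872)
    = 10 * 0.4582
    = 4.58 dB

4.58 dB


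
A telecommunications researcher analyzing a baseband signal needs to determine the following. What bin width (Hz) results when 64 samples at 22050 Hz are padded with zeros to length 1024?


Frequency resolution after zero-padding:
N_padded = 64 * 16 = 1024
df = fs / N_padded
   = 22050 / 1024
   = 21.5332 Hz

21.5332 Hz


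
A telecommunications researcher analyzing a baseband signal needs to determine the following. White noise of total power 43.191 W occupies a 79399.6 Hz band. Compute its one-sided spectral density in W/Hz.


Power spectral density:
PSD = P / BW
    = 43.191 / 79399.6
    = 0.00054397 W/Hz

0.00054397 W/Hz


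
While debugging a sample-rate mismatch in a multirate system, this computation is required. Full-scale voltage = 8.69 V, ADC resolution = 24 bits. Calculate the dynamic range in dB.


Dynamic range from full-scale to LSB:
V_min = V_max / 2^bits = 8.69 / 2^24
DR = 20 * log10(V_max / V_min)
   = 20 * log10(2^24)
   = 20 * 24 * log10(2)
   = 144.49 dB

144.49 dB


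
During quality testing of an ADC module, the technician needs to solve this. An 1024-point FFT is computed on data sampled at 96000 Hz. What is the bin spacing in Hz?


DFT frequency resolution:
df = fs / N
   = 96000 / 1024
   = 93.75 Hz

93.75 Hz


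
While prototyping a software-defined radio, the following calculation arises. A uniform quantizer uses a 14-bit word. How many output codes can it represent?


Number of quantization levels = 2^N
= 2^14
= 16384

16384


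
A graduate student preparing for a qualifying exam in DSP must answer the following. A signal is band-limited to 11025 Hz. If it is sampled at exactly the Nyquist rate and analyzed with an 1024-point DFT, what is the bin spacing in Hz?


Step 1 — Nyquist sampling rate:
fs = 2 * fmax = 2 * 11025 = 22050 Hz

Step 2 — DFT bin spacing:
df = fs / N = 22050 / 1024 = 21.5332 Hz

21.5332 Hz


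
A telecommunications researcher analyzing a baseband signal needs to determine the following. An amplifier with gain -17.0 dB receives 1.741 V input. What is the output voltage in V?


Output voltage from dB gain:
V_out = V_in * 10^(gain_dB / 20)
      = 1.741 * 10^(-17.0 / 20)
      = 1.741 * 0.141254
      = 0.2459 V

0.2459 V


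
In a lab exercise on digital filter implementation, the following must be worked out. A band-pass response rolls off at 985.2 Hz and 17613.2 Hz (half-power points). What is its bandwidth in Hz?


Bandwidth is the difference of -3dB frequencies:
BW = f_high - f_low
   = 17613.2 - 985.2
   = 16628.0 Hz

16628.0 Hz


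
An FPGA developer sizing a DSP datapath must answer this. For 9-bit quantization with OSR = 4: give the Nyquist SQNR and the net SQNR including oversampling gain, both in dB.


Step 1 — baseline SQNR at Nyquist:
SQNR_base = 6.02*N + 1.76
          = 6.02*9 + 1.76
          = 55.94 dB

Step 2 — oversampling processing gain:
G = 10*log10(OSR) = 10*log10(4) = 6.02 dB

Step 3 — total:
SQNR_total = 55.94 + 6.02 = 61.96 dB

Base SQNR = 55.94 dB; oversampled SQNR = 61.96 dB


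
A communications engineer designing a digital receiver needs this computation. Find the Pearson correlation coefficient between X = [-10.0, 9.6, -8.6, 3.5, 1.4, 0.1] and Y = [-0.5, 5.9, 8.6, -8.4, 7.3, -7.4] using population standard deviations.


Pearson correlation coefficient (population):
r = cov(X,Y) / (std(X) * std(Y))
Mean X = -0.6667, Mean Y = 0.9167
Cov(X,Y) = -4.762222
Std(X) = 6.802859, Std(Y) = 6.862802
r = -0.102

-0.102


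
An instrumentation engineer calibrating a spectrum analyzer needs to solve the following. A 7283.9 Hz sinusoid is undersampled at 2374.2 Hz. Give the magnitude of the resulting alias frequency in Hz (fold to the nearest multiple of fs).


Compute the nearest integer multiple of fs to the signal:
n = round(7283.9 / 2374.2) = 3
f_alias = |7283.9 - 3 * 2374.2|
        = |7283.9 - 7122.6|
        = 161.3 Hz

161.3


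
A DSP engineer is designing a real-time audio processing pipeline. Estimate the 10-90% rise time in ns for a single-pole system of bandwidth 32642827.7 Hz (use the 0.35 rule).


Rise time from bandwidth relationship:
tr = 0.35 / BW
   = 0.35 / 32642827.7
   = 1.072211033e-08 s
   = 10.7221 ns

10.7221 ns


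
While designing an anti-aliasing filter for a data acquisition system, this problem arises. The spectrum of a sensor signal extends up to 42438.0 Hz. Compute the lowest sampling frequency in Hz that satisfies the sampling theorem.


The Nyquist rate is twice the maximum frequency component.
fs_min = 2 * fmax
      = 2 * 42438.0
      = 84876.0 Hz

84876.0


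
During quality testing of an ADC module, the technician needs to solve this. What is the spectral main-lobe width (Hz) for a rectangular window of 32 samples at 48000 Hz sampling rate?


Main lobe width for a rectangular window:
Width = 2 * fs / N
      = 2 * 48000 / 32
      = 96000 / 32
      = 3000.0 Hz

3000.0 Hz


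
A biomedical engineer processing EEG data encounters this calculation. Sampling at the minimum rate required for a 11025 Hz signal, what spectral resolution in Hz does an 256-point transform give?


Step 1 — Nyquist sampling rate:
fs = 2 * fmax = 2 * 11025 = 22050 Hz

Step 2 — DFT bin spacing:
df = fs / N = 22050 / 256 = 86.1328 Hz

86.1328 Hz


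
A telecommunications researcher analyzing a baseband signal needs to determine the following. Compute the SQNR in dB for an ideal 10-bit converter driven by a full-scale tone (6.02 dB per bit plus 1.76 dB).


Theoretical SNR for a full-scale sinusoid:
SNR = 6.02 * N + 1.76
    = 6.02 * 10 + 1.76
    = 60.2 + 1.76
    = 61.96 dB

61.96 dB


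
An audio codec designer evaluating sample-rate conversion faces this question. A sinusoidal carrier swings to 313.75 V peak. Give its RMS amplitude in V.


RMS voltage for a sinusoidal waveform:
V_rms = V_peak / sqrt(2)
      = 313.75 / 1.414214
      = 221.855 V

221.855 V


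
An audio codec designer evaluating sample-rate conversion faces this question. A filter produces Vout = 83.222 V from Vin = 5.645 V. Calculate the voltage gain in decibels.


Voltage gain in dB:
G = 20 * log10(Vout / Vin)
  = 20 * log10(83.222 / 5.645)
  = 20 * log10(14.742604)
  = 20 * 1.168574
  = 23.37 dB

23.37 dB


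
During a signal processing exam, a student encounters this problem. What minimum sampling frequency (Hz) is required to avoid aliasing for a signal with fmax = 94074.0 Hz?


The Nyquist rate is twice the maximum frequency component.
fs_min = 2 * fmax
      = 2 * 94074.0
      = 188148.0 Hz

188148.0


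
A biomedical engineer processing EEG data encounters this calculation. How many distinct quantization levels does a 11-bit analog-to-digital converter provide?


Number of quantization levels = 2^N
= 2^11
= 2048

2048


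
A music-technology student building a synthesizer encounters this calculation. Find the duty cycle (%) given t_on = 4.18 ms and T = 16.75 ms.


Duty cycle as a percentage:
DC = (t_on / T) * 100
   = (4.18 / 16.75) * 100
   = 0.249552 * 100
   = 24.96 %

24.96 %


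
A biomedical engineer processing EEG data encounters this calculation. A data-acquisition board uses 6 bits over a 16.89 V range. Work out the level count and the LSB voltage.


Step 1 — number of quantization levels:
L = 2^N = 2^6 = 64

Step 2 — LSB step size:
delta = Vfs / L
      = 16.89 / 64
      = 0.26390625 V

Levels = 64; step size = 0.26390625 V


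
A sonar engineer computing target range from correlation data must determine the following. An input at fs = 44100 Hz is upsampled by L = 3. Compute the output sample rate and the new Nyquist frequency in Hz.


Step 1 — output sample rate after interpolation by L:
fs_out = L * fs_in = 3 * 44100 = 132300 Hz

Step 2 — Nyquist frequency of the output stream:
f_Nyq = fs_out / 2 = 132300 / 2 = 66150.0 Hz

fs_out = 132300 Hz; f_Nyquist = 66150.0 Hz


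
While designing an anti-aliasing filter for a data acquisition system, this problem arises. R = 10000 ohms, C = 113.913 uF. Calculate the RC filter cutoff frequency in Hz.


Cutoff frequency of a first-order RC filter:
fc = 1 / (2 * pi * R * C)
C = 113.913 uF = 0.000113913 F
fc = 1 / (2 * pi * 10000 * 0.000113913)
   = 1 / 7.1573648789675
   = 0.139716 Hz

0.139716 Hz


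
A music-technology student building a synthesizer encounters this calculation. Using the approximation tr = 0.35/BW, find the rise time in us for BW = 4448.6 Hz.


Rise time from bandwidth relationship:
tr = 0.35 / BW
   = 0.35 / 4448.6
   = 7.867643753e-05 s
   = 78.6764 us

78.6764 us


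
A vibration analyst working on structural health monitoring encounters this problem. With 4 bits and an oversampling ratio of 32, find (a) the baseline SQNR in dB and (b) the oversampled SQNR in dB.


Step 1 — baseline SQNR at Nyquist:
SQNR_base = 6.02*N + 1.76
          = 6.02*4 + 1.76
          = 25.84 dB

Step 2 — oversampling processing gain:
G = 10*log10(OSR) = 10*log10(32) = 15.05 dB

Step 3 — total:
SQNR_total = 25.84 + 15.05 = 40.89 dB

Base SQNR = 25.84 dB; oversampled SQNR = 40.89 dB


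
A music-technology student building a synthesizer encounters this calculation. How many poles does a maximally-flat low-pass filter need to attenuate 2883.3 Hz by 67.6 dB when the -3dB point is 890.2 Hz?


Butterworth filter order formula:
n = log10(10^(A/10) - 1) / (2 * log10(f_stop/f_pass))
10^(67.6/10) - 1 = 5754398.3734
f_stop/f_pass = 2883.3 / 890.2 = 3.2389
n = 6.6222 -> ceil = 7

7


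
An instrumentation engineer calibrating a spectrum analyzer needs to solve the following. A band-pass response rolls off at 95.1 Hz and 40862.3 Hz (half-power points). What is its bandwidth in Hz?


Bandwidth is the difference of -3dB frequencies:
BW = f_high - f_low
   = 40862.3 - 95.1
   = 40767.2 Hz

40767.2 Hz
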